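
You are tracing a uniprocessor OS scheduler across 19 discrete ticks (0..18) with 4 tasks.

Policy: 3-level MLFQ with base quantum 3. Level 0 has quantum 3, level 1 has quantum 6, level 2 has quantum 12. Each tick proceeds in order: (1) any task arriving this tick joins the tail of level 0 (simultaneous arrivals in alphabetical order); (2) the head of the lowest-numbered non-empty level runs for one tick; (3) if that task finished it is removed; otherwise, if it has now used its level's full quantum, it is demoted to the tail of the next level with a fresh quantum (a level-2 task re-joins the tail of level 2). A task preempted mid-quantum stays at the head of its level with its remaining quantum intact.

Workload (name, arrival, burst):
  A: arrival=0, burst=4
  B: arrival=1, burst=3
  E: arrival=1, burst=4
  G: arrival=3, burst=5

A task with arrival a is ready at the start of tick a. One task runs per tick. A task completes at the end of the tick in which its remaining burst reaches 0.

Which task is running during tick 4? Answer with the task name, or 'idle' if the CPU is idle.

running at tick 4 = B

t=0: L0/L1/L2 = A/-/- → run A
t=1: L0/L1/L2 = ABE/-/- → run A
t=2: L0/L1/L2 = ABE/-/- → run A
t=3: L0/L1/L2 = BEG/A/- → run B
t=4: L0/L1/L2 = BEG/A/- → run B
t=5: L0/L1/L2 = BEG/A/- → run B
t=6: L0/L1/L2 = EG/A/- → run E
t=7: L0/L1/L2 = EG/A/- → run E
t=8: L0/L1/L2 = EG/A/- → run E
t=9: L0/L1/L2 = G/AE/- → run G
t=10: L0/L1/L2 = G/AE/- → run G
t=11: L0/L1/L2 = G/AE/- → run G
t=12: L0/L1/L2 = -/AEG/- → run A
t=13: L0/L1/L2 = -/EG/- → run E
t=14: L0/L1/L2 = -/G/- → run G
t=15: L0/L1/L2 = -/G/- → run G
t=16: (idle)
t=17: (idle)
t=18: (idle)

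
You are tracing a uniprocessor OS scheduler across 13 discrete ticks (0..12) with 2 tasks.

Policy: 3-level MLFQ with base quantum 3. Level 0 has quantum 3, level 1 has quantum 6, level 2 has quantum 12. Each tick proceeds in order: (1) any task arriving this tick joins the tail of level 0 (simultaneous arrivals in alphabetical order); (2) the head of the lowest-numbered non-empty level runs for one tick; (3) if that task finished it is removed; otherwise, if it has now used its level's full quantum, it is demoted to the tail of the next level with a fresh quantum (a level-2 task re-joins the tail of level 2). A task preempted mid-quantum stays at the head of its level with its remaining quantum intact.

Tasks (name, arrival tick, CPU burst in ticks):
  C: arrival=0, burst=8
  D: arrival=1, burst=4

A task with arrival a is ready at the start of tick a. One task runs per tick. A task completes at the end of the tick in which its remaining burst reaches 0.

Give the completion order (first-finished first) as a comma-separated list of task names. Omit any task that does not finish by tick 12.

t=0: L0/L1/L2 = C/-/- → run C
t=1: L0/L1/L2 = CD/-/- → run C
t=2: L0/L1/L2 = CD/-/- → run C
t=3: L0/L1/L2 = D/C/- → run D
t=4: L0/L1/L2 = D/C/- → run D
t=5: L0/L1/L2 = D/C/- → run D
t=6: L0/L1/L2 = -/CD/- → run C
t=7: L0/L1/L2 = -/CD/- → run C
t=8: L0/L1/L2 = -/CD/- → run C
t=9: L0/L1/L2 = -/CD/- → run C
t=10: L0/L1/L2 = -/CD/- → run C
t=11: L0/L1/L2 = -/D/- → run D
t=12: (idle)

completion order = C, D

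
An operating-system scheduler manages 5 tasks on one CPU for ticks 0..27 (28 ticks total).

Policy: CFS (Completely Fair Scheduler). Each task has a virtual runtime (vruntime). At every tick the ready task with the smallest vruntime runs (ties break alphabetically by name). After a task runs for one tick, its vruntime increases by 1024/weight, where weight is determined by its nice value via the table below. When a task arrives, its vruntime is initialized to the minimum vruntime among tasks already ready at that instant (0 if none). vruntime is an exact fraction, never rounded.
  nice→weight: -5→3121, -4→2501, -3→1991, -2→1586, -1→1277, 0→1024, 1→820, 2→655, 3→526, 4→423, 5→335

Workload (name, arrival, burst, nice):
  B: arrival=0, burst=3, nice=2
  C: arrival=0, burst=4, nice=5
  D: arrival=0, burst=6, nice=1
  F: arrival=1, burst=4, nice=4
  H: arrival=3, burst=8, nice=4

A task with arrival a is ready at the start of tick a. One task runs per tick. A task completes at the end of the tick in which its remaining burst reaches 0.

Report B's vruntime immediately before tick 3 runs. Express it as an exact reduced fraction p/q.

t=0: vr[B=0 C=0 D=0] → run B
t=1: vr[B=1024/655 C=0 D=0 F=0] → run C
t=2: vr[B=1024/655 C=1024/335 D=0 F=0] → run D
t=3: vr[B=1024/655 C=1024/335 D=256/205 F=0 H=0] → run F
t=4: vr[B=1024/655 C=1024/335 D=256/205 F=1024/423 H=0] → run H
t=5: vr[B=1024/655 C=1024/335 D=256/205 F=1024/423 H=1024/423] → run D
t=6: vr[B=1024/655 C=1024/335 D=512/205 F=1024/423 H=1024/423] → run B
t=7: vr[B=2048/655 C=1024/335 D=512/205 F=1024/423 H=1024/423] → run F
t=8: vr[B=2048/655 C=1024/335 D=512/205 F=2048/423 H=1024/423] → run H
t=9: vr[B=2048/655 C=1024/335 D=512/205 F=2048/423 H=2048/423] → run D
t=10: vr[B=2048/655 C=1024/335 D=768/205 F=2048/423 H=2048/423] → run C
t=11: vr[B=2048/655 C=2048/335 D=768/205 F=2048/423 H=2048/423] → run B
t=12: vr[C=2048/335 D=768/205 F=2048/423 H=2048/423] → run D
t=13: vr[C=2048/335 D=1024/205 F=2048/423 H=2048/423] → run F
t=14: vr[C=2048/335 D=1024/205 F=1024/141 H=2048/423] → run H
t=15: vr[C=2048/335 D=1024/205 F=1024/141 H=1024/141] → run D
t=16: vr[C=2048/335 D=256/41 F=1024/141 H=1024/141] → run C
t=17: vr[C=3072/335 D=256/41 F=1024/141 H=1024/141] → run D
t=18: vr[C=3072/335 F=1024/141 H=1024/141] → run F
t=19: vr[C=3072/335 H=1024/141] → run H
t=20: vr[C=3072/335 H=4096/423] → run C
t=21: vr[H=4096/423] → run H
t=22: vr[H=5120/423] → run H
t=23: vr[H=2048/141] → run H
t=24: vr[H=7168/423] → run H
t=25: (idle)
t=26: (idle)
t=27: (idle)

vruntime(B, start of tick 3) = 1024/655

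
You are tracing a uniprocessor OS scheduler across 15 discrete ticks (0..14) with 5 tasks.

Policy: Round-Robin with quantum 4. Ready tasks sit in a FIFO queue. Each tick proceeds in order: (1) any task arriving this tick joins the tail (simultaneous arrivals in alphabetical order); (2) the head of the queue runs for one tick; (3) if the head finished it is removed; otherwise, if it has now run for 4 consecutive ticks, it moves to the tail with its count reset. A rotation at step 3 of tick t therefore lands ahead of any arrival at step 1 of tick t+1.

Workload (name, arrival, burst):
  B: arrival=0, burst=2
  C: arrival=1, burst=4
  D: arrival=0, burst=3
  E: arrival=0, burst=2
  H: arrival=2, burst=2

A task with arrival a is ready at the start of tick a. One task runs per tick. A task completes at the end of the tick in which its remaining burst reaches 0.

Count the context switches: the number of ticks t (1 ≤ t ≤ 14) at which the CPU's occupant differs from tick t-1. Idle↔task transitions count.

t=0: queue=[B,D,E] q_used=0 → run B
t=1: queue=[B,D,E,C] q_used=1 → run B
t=2: queue=[D,E,C,H] q_used=0 → run D
t=3: queue=[D,E,C,H] q_used=1 → run D
t=4: queue=[D,E,C,H] q_used=2 → run D
t=5: queue=[E,C,H] q_used=0 → run E
t=6: queue=[E,C,H] q_used=1 → run E
t=7: queue=[C,H] q_used=0 → run C
t=8: queue=[C,H] q_used=1 → run C
t=9: queue=[C,H] q_used=2 → run C
t=10: queue=[C,H] q_used=3 → run C
t=11: queue=[H] q_used=0 → run H
t=12: queue=[H] q_used=1 → run H
t=13: (idle)
t=14: (idle)

context switches = 5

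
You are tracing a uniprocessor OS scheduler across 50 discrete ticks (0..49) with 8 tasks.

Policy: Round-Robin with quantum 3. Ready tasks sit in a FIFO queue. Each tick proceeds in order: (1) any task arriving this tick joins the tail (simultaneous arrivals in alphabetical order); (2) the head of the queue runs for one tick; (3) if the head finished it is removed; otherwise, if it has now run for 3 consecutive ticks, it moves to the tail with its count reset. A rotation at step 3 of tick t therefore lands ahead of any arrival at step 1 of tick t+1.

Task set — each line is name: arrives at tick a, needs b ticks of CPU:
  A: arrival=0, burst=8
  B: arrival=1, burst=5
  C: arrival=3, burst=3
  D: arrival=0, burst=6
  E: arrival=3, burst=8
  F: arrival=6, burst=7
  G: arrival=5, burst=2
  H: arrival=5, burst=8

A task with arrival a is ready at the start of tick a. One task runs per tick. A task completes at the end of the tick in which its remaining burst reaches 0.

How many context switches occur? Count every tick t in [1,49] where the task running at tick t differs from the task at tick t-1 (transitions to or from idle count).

t=0: queue=[A,D] q_used=0 → run A
t=1: queue=[A,D,B] q_used=1 → run A
t=2: queue=[A,D,B] q_used=2 → run A
t=3: queue=[D,B,A,C,E] q_used=0 → run D
t=4: queue=[D,B,A,C,E] q_used=1 → run D
t=5: queue=[D,B,A,C,E,G,H] q_used=2 → run D
t=6: queue=[B,A,C,E,G,H,D,F] q_used=0 → run B
t=7: queue=[B,A,C,E,G,H,D,F] q_used=1 → run B
t=8: queue=[B,A,C,E,G,H,D,F] q_used=2 → run B
t=9: queue=[A,C,E,G,H,D,F,B] q_used=0 → run A
t=10: queue=[A,C,E,G,H,D,F,B] q_used=1 → run A
t=11: queue=[A,C,E,G,H,D,F,B] q_used=2 → run A
t=12: queue=[C,E,G,H,D,F,B,A] q_used=0 → run C
t=13: queue=[C,E,G,H,D,F,B,A] q_used=1 → run C
t=14: queue=[C,E,G,H,D,F,B,A] q_used=2 → run C
t=15: queue=[E,G,H,D,F,B,A] q_used=0 → run E
t=16: queue=[E,G,H,D,F,B,A] q_used=1 → run E
t=17: queue=[E,G,H,D,F,B,A] q_used=2 → run E
t=18: queue=[G,H,D,F,B,A,E] q_used=0 → run G
t=19: queue=[G,H,D,F,B,A,E] q_used=1 → run G
t=20: queue=[H,D,F,B,A,E] q_used=0 → run H
t=21: queue=[H,D,F,B,A,E] q_used=1 → run H
t=22: queue=[H,D,F,B,A,E] q_used=2 → run H
t=23: queue=[D,F,B,A,E,H] q_used=0 → run D
t=24: queue=[D,F,B,A,E,H] q_used=1 → run D
t=25: queue=[D,F,B,A,E,H] q_used=2 → run D
t=26: queue=[F,B,A,E,H] q_used=0 → run F
t=27: queue=[F,B,A,E,H] q_used=1 → run F
t=28: queue=[F,B,A,E,H] q_used=2 → run F
t=29: queue=[B,A,E,H,F] q_used=0 → run B
t=30: queue=[B,A,E,H,F] q_used=1 → run B
t=31: queue=[A,E,H,F] q_used=0 → run A
t=32: queue=[A,E,H,F] q_used=1 → run A
t=33: queue=[E,H,F] q_used=0 → run E
t=34: queue=[E,H,F] q_used=1 → run E
t=35: queue=[E,H,F] q_used=2 → run E
t=36: queue=[H,F,E] q_used=0 → run H
t=37: queue=[H,F,E] q_used=1 → run H
t=38: queue=[H,F,E] q_used=2 → run H
t=39: queue=[F,E,H] q_used=0 → run F
t=40: queue=[F,E,H] q_used=1 → run F
t=41: queue=[F,E,H] q_used=2 → run F
t=42: queue=[E,H,F] q_used=0 → run E
t=43: queue=[E,H,F] q_used=1 → run E
t=44: queue=[H,F] q_used=0 → run H
t=45: queue=[H,F] q_used=1 → run H
t=46: queue=[F] q_used=0 → run F
t=47: (idle)
t=48: (idle)
t=49: (idle)

context switches = 18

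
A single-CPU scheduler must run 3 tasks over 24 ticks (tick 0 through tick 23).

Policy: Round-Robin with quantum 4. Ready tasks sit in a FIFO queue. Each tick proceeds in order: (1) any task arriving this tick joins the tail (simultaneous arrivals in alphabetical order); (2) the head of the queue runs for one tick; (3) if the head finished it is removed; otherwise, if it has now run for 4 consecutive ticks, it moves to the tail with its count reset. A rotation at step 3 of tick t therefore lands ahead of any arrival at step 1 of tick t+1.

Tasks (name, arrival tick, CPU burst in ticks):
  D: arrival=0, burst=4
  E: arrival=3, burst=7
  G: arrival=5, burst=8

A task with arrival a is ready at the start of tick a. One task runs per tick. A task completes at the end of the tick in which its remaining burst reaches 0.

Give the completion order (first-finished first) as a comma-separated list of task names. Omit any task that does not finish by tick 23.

completion order = D, E, G

t=0: queue=[D] q_used=0 → run D
t=1: queue=[D] q_used=1 → run D
t=2: queue=[D] q_used=2 → run D
t=3: queue=[D,E] q_used=3 → run D
t=4: queue=[E] q_used=0 → run E
t=5: queue=[E,G] q_used=1 → run E
t=6: queue=[E,G] q_used=2 → run E
t=7: queue=[E,G] q_used=3 → run E
t=8: queue=[G,E] q_used=0 → run G
t=9: queue=[G,E] q_used=1 → run G
t=10: queue=[G,E] q_used=2 → run G
t=11: queue=[G,E] q_used=3 → run G
t=12: queue=[E,G] q_used=0 → run E
t=13: queue=[E,G] q_used=1 → run E
t=14: queue=[E,G] q_used=2 → run E
t=15: queue=[G] q_used=0 → run G
t=16: queue=[G] q_used=1 → run G
t=17: queue=[G] q_used=2 → run G
t=18: queue=[G] q_used=3 → run G
t=19: (idle)
t=20: (idle)
t=21: (idle)
t=22: (idle)
t=23: (idle)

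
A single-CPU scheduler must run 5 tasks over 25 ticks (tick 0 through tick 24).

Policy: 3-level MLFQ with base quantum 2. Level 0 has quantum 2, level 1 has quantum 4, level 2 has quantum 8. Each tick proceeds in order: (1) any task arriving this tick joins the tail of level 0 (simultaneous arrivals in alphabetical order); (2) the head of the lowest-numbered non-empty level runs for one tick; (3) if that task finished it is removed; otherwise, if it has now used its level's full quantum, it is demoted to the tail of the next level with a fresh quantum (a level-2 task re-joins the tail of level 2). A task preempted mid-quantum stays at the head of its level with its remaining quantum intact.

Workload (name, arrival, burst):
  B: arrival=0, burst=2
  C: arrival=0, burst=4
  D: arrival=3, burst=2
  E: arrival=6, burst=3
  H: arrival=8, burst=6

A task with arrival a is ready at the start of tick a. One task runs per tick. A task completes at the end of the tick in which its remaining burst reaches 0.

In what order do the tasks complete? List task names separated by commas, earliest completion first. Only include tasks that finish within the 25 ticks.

t=0: L0/L1/L2 = BC/-/- → run B
t=1: L0/L1/L2 = BC/-/- → run B
t=2: L0/L1/L2 = C/-/- → run C
t=3: L0/L1/L2 = CD/-/- → run C
t=4: L0/L1/L2 = D/C/- → run D
t=5: L0/L1/L2 = D/C/- → run D
t=6: L0/L1/L2 = E/C/- → run E
t=7: L0/L1/L2 = E/C/- → run E
t=8: L0/L1/L2 = H/CE/- → run H
t=9: L0/L1/L2 = H/CE/- → run H
t=10: L0/L1/L2 = -/CEH/- → run C
t=11: L0/L1/L2 = -/CEH/- → run C
t=12: L0/L1/L2 = -/EH/- → run E
t=13: L0/L1/L2 = -/H/- → run H
t=14: L0/L1/L2 = -/H/- → run H
t=15: L0/L1/L2 = -/H/- → run H
t=16: L0/L1/L2 = -/H/- → run H
t=17: (idle)
t=18: (idle)
t=19: (idle)
t=20: (idle)
t=21: (idle)
t=22: (idle)
t=23: (idle)
t=24: (idle)

completion order = B, D, C, E, H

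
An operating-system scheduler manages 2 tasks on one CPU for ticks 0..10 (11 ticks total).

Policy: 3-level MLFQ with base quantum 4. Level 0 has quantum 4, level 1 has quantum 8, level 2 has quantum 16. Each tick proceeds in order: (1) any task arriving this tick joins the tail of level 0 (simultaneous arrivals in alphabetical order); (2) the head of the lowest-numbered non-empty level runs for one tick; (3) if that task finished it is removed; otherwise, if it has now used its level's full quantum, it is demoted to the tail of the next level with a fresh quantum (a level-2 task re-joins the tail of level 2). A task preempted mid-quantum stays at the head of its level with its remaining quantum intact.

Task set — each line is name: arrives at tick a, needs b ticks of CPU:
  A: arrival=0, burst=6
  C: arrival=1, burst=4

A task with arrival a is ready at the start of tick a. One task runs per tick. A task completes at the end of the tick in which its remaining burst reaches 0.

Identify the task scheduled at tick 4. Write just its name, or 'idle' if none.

running at tick 4 = C

t=0: L0/L1/L2 = A/-/- → run A
t=1: L0/L1/L2 = AC/-/- → run A
t=2: L0/L1/L2 = AC/-/- → run A
t=3: L0/L1/L2 = AC/-/- → run A
t=4: L0/L1/L2 = C/A/- → run C
t=5: L0/L1/L2 = C/A/- → run C
t=6: L0/L1/L2 = C/A/- → run C
t=7: L0/L1/L2 = C/A/- → run C
t=8: L0/L1/L2 = -/A/- → run A
t=9: L0/L1/L2 = -/A/- → run A
t=10: (idle)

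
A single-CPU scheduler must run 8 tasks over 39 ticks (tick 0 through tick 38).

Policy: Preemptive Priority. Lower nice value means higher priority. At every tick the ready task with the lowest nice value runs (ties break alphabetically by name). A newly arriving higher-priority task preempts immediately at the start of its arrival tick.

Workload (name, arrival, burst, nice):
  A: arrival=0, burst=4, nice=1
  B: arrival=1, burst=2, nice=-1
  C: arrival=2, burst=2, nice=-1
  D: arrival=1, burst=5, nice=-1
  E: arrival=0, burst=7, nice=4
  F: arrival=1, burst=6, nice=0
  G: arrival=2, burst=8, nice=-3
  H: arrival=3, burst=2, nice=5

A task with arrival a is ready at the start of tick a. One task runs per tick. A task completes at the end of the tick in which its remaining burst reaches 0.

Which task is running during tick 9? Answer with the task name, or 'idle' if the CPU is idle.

running at tick 9 = G

t=0: ready={A,E} → run A
t=1: ready={A,B,D,E,F} → run B
t=2: ready={A,B,C,D,E,F,G} → run G
t=3: ready={A,B,C,D,E,F,G,H} → run G
t=4: ready={A,B,C,D,E,F,G,H} → run G
t=5: ready={A,B,C,D,E,F,G,H} → run G
t=6: ready={A,B,C,D,E,F,G,H} → run G
t=7: ready={A,B,C,D,E,F,G,H} → run G
t=8: ready={A,B,C,D,E,F,G,H} → run G
t=9: ready={A,B,C,D,E,F,G,H} → run G
t=10: ready={A,B,C,D,E,F,H} → run B
t=11: ready={A,C,D,E,F,H} → run C
t=12: ready={A,C,D,E,F,H} → run C
t=13: ready={A,D,E,F,H} → run D
t=14: ready={A,D,E,F,H} → run D
t=15: ready={A,D,E,F,H} → run D
t=16: ready={A,D,E,F,H} → run D
t=17: ready={A,D,E,F,H} → run D
t=18: ready={A,E,F,H} → run F
t=19: ready={A,E,F,H} → run F
t=20: ready={A,E,F,H} → run F
t=21: ready={A,E,F,H} → run F
t=22: ready={A,E,F,H} → run F
t=23: ready={A,E,F,H} → run F
t=24: ready={A,E,H} → run A
t=25: ready={A,E,H} → run A
t=26: ready={A,E,H} → run A
t=27: ready={E,H} → run E
t=28: ready={E,H} → run E
t=29: ready={E,H} → run E
t=30: ready={E,H} → run E
t=31: ready={E,H} → run E
t=32: ready={E,H} → run E
t=33: ready={E,H} → run E
t=34: ready={H} → run H
t=35: ready={H} → run H
t=36: (idle)
t=37: (idle)
t=38: (idle)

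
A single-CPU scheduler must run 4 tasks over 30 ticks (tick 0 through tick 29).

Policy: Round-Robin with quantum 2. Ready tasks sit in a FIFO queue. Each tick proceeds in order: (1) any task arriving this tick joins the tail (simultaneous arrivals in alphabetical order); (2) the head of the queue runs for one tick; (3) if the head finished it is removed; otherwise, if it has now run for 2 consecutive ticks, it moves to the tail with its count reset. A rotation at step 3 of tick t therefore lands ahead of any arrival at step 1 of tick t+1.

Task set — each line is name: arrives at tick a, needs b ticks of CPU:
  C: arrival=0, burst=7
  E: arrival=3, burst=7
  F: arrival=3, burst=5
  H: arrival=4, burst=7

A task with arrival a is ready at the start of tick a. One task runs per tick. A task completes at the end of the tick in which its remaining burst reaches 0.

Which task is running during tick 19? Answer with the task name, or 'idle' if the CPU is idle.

running at tick 19 = E

t=0: queue=[C] q_used=0 → run C
t=1: queue=[C] q_used=1 → run C
t=2: queue=[C] q_used=0 → run C
t=3: queue=[C,E,F] q_used=1 → run C
t=4: queue=[E,F,C,H] q_used=0 → run E
t=5: queue=[E,F,C,H] q_used=1 → run E
t=6: queue=[F,C,H,E] q_used=0 → run F
t=7: queue=[F,C,H,E] q_used=1 → run F
t=8: queue=[C,H,E,F] q_used=0 → run C
t=9: queue=[C,H,E,F] q_used=1 → run C
t=10: queue=[H,E,F,C] q_used=0 → run H
t=11: queue=[H,E,F,C] q_used=1 → run H
t=12: queue=[E,F,C,H] q_used=0 → run E
t=13: queue=[E,F,C,H] q_used=1 → run E
t=14: queue=[F,C,H,E] q_used=0 → run F
t=15: queue=[F,C,H,E] q_used=1 → run F
t=16: queue=[C,H,E,F] q_used=0 → run C
t=17: queue=[H,E,F] q_used=0 → run H
t=18: queue=[H,E,F] q_used=1 → run H
t=19: queue=[E,F,H] q_used=0 → run E
t=20: queue=[E,F,H] q_used=1 → run E
t=21: queue=[F,H,E] q_used=0 → run F
t=22: queue=[H,E] q_used=0 → run H
t=23: queue=[H,E] q_used=1 → run H
t=24: queue=[E,H] q_used=0 → run E
t=25: queue=[H] q_used=0 → run H
t=26: (idle)
t=27: (idle)
t=28: (idle)
t=29: (idle)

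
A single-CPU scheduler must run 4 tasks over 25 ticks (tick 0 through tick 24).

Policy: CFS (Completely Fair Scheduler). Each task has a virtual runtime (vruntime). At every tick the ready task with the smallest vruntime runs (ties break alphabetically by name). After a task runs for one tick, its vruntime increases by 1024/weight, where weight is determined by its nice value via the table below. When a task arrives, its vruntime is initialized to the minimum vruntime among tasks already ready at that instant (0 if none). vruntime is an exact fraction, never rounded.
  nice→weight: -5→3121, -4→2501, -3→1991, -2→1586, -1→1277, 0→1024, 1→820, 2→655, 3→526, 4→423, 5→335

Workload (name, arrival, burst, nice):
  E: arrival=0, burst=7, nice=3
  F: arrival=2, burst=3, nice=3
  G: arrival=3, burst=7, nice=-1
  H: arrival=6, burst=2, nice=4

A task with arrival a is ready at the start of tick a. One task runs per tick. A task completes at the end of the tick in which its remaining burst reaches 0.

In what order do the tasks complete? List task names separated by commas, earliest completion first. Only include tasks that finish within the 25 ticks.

completion order = F, H, G, E

t=0: vr[E=0] → run E
t=1: vr[E=512/263] → run E
t=2: vr[E=1024/263 F=1024/263] → run E
t=3: vr[E=1536/263 F=1024/263 G=1024/263] → run F
t=4: vr[E=1536/263 F=1536/263 G=1024/263] → run G
t=5: vr[E=1536/263 F=1536/263 G=1576960/335851] → run G
t=6: vr[E=1536/263 F=1536/263 G=1846272/335851 H=1846272/335851] → run G
t=7: vr[E=1536/263 F=1536/263 G=2115584/335851 H=1846272/335851] → run H
t=8: vr[E=1536/263 F=1536/263 G=2115584/335851 H=1124884480/142064973] → run E
t=9: vr[E=2048/263 F=1536/263 G=2115584/335851 H=1124884480/142064973] → run F
t=10: vr[E=2048/263 F=2048/263 G=2115584/335851 H=1124884480/142064973] → run G
t=11: vr[E=2048/263 F=2048/263 G=2384896/335851 H=1124884480/142064973] → run G
t=12: vr[E=2048/263 F=2048/263 G=2654208/335851 H=1124884480/142064973] → run E
t=13: vr[E=2560/263 F=2048/263 G=2654208/335851 H=1124884480/142064973] → run F
t=14: vr[E=2560/263 G=2654208/335851 H=1124884480/142064973] → run G
t=15: vr[E=2560/263 G=2923520/335851 H=1124884480/142064973] → run H
t=16: vr[E=2560/263 G=2923520/335851] → run G
t=17: vr[E=2560/263] → run E
t=18: vr[E=3072/263] → run E
t=19: (idle)
t=20: (idle)
t=21: (idle)
t=22: (idle)
t=23: (idle)
t=24: (idle)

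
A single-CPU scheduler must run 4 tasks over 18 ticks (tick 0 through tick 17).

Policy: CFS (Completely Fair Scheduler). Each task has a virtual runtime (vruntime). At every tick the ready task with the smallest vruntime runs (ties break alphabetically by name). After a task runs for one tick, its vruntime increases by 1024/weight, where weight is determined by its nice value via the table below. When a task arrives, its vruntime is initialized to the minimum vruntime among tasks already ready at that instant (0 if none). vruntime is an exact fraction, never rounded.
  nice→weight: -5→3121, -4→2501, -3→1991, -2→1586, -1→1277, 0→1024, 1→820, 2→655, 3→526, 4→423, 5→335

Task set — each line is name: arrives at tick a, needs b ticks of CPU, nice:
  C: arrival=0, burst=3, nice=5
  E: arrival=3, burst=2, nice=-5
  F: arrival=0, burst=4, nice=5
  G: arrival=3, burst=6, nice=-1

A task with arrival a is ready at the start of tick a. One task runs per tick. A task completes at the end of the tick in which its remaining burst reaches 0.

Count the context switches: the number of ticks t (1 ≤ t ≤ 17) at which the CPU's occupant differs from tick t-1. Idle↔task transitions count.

context switches = 12

t=0: vr[C=0 F=0] → run C
t=1: vr[C=1024/335 F=0] → run F
t=2: vr[C=1024/335 F=1024/335] → run C
t=3: vr[C=2048/335 E=1024/335 F=1024/335 G=1024/335] → run E
t=4: vr[C=2048/335 E=3538944/1045535 F=1024/335 G=1024/335] → run F
t=5: vr[C=2048/335 E=3538944/1045535 F=2048/335 G=1024/335] → run G
t=6: vr[C=2048/335 E=3538944/1045535 F=2048/335 G=1650688/427795] → run E
t=7: vr[C=2048/335 F=2048/335 G=1650688/427795] → run G
t=8: vr[C=2048/335 F=2048/335 G=1993728/427795] → run G
t=9: vr[C=2048/335 F=2048/335 G=2336768/427795] → run G
t=10: vr[C=2048/335 F=2048/335 G=2679808/427795] → run C
t=11: vr[F=2048/335 G=2679808/427795] → run F
t=12: vr[F=3072/335 G=2679808/427795] → run G
t=13: vr[F=3072/335 G=3022848/427795] → run G
t=14: vr[F=3072/335] → run F
t=15: (idle)
t=16: (idle)
t=17: (idle)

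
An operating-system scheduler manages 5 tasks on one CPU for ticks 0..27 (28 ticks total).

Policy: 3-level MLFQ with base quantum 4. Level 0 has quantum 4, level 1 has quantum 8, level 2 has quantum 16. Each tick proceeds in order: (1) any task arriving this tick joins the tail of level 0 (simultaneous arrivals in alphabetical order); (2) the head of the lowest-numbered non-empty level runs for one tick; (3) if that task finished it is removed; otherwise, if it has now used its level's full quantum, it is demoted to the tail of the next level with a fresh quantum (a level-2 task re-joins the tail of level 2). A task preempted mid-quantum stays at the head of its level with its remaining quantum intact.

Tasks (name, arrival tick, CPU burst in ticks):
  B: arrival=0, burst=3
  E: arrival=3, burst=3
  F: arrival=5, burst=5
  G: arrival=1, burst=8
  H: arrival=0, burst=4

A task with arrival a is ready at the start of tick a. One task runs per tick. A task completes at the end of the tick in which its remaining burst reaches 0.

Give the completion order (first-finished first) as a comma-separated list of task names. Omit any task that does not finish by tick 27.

t=0: L0/L1/L2 = BH/-/- → run B
t=1: L0/L1/L2 = BHG/-/- → run B
t=2: L0/L1/L2 = BHG/-/- → run B
t=3: L0/L1/L2 = HGE/-/- → run H
t=4: L0/L1/L2 = HGE/-/- → run H
t=5: L0/L1/L2 = HGEF/-/- → run H
t=6: L0/L1/L2 = HGEF/-/- → run H
t=7: L0/L1/L2 = GEF/-/- → run G
t=8: L0/L1/L2 = GEF/-/- → run G
t=9: L0/L1/L2 = GEF/-/- → run G
t=10: L0/L1/L2 = GEF/-/- → run G
t=11: L0/L1/L2 = EF/G/- → run E
t=12: L0/L1/L2 = EF/G/- → run E
t=13: L0/L1/L2 = EF/G/- → run E
t=14: L0/L1/L2 = F/G/- → run F
t=15: L0/L1/L2 = F/G/- → run F
t=16: L0/L1/L2 = F/G/- → run F
t=17: L0/L1/L2 = F/G/- → run F
t=18: L0/L1/L2 = -/GF/- → run G
t=19: L0/L1/L2 = -/GF/- → run G
t=20: L0/L1/L2 = -/GF/- → run G
t=21: L0/L1/L2 = -/GF/- → run G
t=22: L0/L1/L2 = -/F/- → run F
t=23: (idle)
t=24: (idle)
t=25: (idle)
t=26: (idle)
t=27: (idle)

completion order = B, H, E, G, F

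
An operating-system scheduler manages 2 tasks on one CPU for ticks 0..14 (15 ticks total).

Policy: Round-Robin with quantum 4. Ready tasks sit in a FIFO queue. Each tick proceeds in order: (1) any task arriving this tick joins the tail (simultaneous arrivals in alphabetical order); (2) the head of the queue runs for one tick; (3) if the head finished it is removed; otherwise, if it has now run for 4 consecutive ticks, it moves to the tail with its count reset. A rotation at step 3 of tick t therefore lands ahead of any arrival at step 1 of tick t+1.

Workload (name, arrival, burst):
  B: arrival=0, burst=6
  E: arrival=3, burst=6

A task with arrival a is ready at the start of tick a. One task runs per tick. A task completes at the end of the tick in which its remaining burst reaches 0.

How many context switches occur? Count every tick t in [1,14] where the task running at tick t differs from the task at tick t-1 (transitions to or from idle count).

t=0: queue=[B] q_used=0 → run B
t=1: queue=[B] q_used=1 → run B
t=2: queue=[B] q_used=2 → run B
t=3: queue=[B,E] q_used=3 → run B
t=4: queue=[E,B] q_used=0 → run E
t=5: queue=[E,B] q_used=1 → run E
t=6: queue=[E,B] q_used=2 → run E
t=7: queue=[E,B] q_used=3 → run E
t=8: queue=[B,E] q_used=0 → run B
t=9: queue=[B,E] q_used=1 → run B
t=10: queue=[E] q_used=0 → run E
t=11: queue=[E] q_used=1 → run E
t=12: (idle)
t=13: (idle)
t=14: (idle)

context switches = 4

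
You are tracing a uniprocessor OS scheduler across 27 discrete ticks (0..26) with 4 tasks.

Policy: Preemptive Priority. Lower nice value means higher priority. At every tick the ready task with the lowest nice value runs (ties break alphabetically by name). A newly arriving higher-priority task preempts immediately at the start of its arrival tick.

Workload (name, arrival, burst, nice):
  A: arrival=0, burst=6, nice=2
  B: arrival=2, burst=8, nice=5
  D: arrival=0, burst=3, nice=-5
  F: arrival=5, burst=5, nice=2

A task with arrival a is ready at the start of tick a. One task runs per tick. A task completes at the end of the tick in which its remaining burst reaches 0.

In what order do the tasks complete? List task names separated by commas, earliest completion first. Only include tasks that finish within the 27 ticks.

t=0: ready={A,D} → run D
t=1: ready={A,D} → run D
t=2: ready={A,B,D} → run D
t=3: ready={A,B} → run A
t=4: ready={A,B} → run A
t=5: ready={A,B,F} → run A
t=6: ready={A,B,F} → run A
t=7: ready={A,B,F} → run A
t=8: ready={A,B,F} → run A
t=9: ready={B,F} → run F
t=10: ready={B,F} → run F
t=11: ready={B,F} → run F
t=12: ready={B,F} → run F
t=13: ready={B,F} → run F
t=14: ready={B} → run B
t=15: ready={B} → run B
t=16: ready={B} → run B
t=17: ready={B} → run B
t=18: ready={B} → run B
t=19: ready={B} → run B
t=20: ready={B} → run B
t=21: ready={B} → run B
t=22: (idle)
t=23: (idle)
t=24: (idle)
t=25: (idle)
t=26: (idle)

completion order = D, A, F, B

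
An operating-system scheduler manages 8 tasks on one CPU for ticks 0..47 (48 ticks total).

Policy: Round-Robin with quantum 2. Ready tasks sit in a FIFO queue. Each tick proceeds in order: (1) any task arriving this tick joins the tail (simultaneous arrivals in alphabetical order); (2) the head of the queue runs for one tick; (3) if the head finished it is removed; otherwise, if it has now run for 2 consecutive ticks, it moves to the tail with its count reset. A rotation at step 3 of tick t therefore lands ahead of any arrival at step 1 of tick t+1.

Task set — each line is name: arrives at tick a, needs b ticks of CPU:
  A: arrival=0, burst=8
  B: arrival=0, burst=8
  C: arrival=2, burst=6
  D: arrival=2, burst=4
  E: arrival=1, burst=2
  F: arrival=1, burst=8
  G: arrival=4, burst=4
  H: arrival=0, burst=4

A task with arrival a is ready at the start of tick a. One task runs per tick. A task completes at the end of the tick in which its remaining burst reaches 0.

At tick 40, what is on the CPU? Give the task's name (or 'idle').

running at tick 40 = B

t=0: queue=[A,B,H] q_used=0 → run A
t=1: queue=[A,B,H,E,F] q_used=1 → run A
t=2: queue=[B,H,E,F,A,C,D] q_used=0 → run B
t=3: queue=[B,H,E,F,A,C,D] q_used=1 → run B
t=4: queue=[H,E,F,A,C,D,B,G] q_used=0 → run H
t=5: queue=[H,E,F,A,C,D,B,G] q_used=1 → run H
t=6: queue=[E,F,A,C,D,B,G,H] q_used=0 → run E
t=7: queue=[E,F,A,C,D,B,G,H] q_used=1 → run E
t=8: queue=[F,A,C,D,B,G,H] q_used=0 → run F
t=9: queue=[F,A,C,D,B,G,H] q_used=1 → run F
t=10: queue=[A,C,D,B,G,H,F] q_used=0 → run A
t=11: queue=[A,C,D,B,G,H,F] q_used=1 → run A
t=12: queue=[C,D,B,G,H,F,A] q_used=0 → run C
t=13: queue=[C,D,B,G,H,F,A] q_used=1 → run C
t=14: queue=[D,B,G,H,F,A,C] q_used=0 → run D
t=15: queue=[D,B,G,H,F,A,C] q_used=1 → run D
t=16: queue=[B,G,H,F,A,C,D] q_used=0 → run B
t=17: queue=[B,G,H,F,A,C,D] q_used=1 → run B
t=18: queue=[G,H,F,A,C,D,B] q_used=0 → run G
t=19: queue=[G,H,F,A,C,D,B] q_used=1 → run G
t=20: queue=[H,F,A,C,D,B,G] q_used=0 → run H
t=21: queue=[H,F,A,C,D,B,G] q_used=1 → run H
t=22: queue=[F,A,C,D,B,G] q_used=0 → run F
t=23: queue=[F,A,C,D,B,G] q_used=1 → run F
t=24: queue=[A,C,D,B,G,F] q_used=0 → run A
t=25: queue=[A,C,D,B,G,F] q_used=1 → run A
t=26: queue=[C,D,B,G,F,A] q_used=0 → run C
t=27: queue=[C,D,B,G,F,A] q_used=1 → run C
t=28: queue=[D,B,G,F,A,C] q_used=0 → run D
t=29: queue=[D,B,G,F,A,C] q_used=1 → run D
t=30: queue=[B,G,F,A,C] q_used=0 → run B
t=31: queue=[B,G,F,A,C] q_used=1 → run B
t=32: queue=[G,F,A,C,B] q_used=0 → run G
t=33: queue=[G,F,A,C,B] q_used=1 → run G
t=34: queue=[F,A,C,B] q_used=0 → run F
t=35: queue=[F,A,C,B] q_used=1 → run F
t=36: queue=[A,C,B,F] q_used=0 → run A
t=37: queue=[A,C,B,F] q_used=1 → run A
t=38: queue=[C,B,F] q_used=0 → run C
t=39: queue=[C,B,F] q_used=1 → run C
t=40: queue=[B,F] q_used=0 → run B
t=41: queue=[B,F] q_used=1 → run B
t=42: queue=[F] q_used=0 → run F
t=43: queue=[F] q_used=1 → run F
t=44: (idle)
t=45: (idle)
t=46: (idle)
t=47: (idle)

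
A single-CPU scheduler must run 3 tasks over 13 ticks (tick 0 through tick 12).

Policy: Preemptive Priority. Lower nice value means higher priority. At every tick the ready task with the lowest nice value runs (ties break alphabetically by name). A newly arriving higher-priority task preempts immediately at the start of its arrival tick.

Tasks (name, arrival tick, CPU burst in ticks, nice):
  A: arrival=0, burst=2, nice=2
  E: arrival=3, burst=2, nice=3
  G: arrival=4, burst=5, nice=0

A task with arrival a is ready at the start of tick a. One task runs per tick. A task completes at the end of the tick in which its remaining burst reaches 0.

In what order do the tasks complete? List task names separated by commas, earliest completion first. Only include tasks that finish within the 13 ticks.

t=0: ready={A} → run A
t=1: ready={A} → run A
t=2: (idle)
t=3: ready={E} → run E
t=4: ready={E,G} → run G
t=5: ready={E,G} → run G
t=6: ready={E,G} → run G
t=7: ready={E,G} → run G
t=8: ready={E,G} → run G
t=9: ready={E} → run E
t=10: (idle)
t=11: (idle)
t=12: (idle)

completion order = A, G, E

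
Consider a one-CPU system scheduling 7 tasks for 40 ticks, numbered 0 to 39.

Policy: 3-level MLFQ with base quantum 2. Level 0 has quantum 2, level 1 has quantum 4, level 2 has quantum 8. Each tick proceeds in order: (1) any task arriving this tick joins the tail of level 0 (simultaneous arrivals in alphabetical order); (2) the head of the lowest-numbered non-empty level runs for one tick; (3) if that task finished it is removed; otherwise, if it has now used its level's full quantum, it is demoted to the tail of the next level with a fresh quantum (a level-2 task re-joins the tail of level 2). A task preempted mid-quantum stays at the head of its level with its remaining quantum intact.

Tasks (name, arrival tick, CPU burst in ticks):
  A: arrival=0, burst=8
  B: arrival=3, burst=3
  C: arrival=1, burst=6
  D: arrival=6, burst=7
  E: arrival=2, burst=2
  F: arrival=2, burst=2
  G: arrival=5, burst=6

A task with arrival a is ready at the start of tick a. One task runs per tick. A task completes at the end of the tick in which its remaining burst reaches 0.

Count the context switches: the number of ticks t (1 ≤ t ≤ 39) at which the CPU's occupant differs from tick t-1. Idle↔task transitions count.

context switches = 14

t=0: L0/L1/L2 = A/-/- → run A
t=1: L0/L1/L2 = AC/-/- → run A
t=2: L0/L1/L2 = CEF/A/- → run C
t=3: L0/L1/L2 = CEFB/A/- → run C
t=4: L0/L1/L2 = EFB/AC/- → run E
t=5: L0/L1/L2 = EFBG/AC/- → run E
t=6: L0/L1/L2 = FBGD/AC/- → run F
t=7: L0/L1/L2 = FBGD/AC/- → run F
t=8: L0/L1/L2 = BGD/AC/- → run B
t=9: L0/L1/L2 = BGD/AC/- → run B
t=10: L0/L1/L2 = GD/ACB/- → run G
t=11: L0/L1/L2 = GD/ACB/- → run G
t=12: L0/L1/L2 = D/ACBG/- → run D
t=13: L0/L1/L2 = D/ACBG/- → run D
t=14: L0/L1/L2 = -/ACBGD/- → run A
t=15: L0/L1/L2 = -/ACBGD/- → run A
t=16: L0/L1/L2 = -/ACBGD/- → run A
t=17: L0/L1/L2 = -/ACBGD/- → run A
t=18: L0/L1/L2 = -/CBGD/A → run C
t=19: L0/L1/L2 = -/CBGD/A → run C
t=20: L0/L1/L2 = -/CBGD/A → run C
t=21: L0/L1/L2 = -/CBGD/A → run C
t=22: L0/L1/L2 = -/BGD/A → run B
t=23: L0/L1/L2 = -/GD/A → run G
t=24: L0/L1/L2 = -/GD/A → run G
t=25: L0/L1/L2 = -/GD/A → run G
t=26: L0/L1/L2 = -/GD/A → run G
t=27: L0/L1/L2 = -/D/A → run D
t=28: L0/L1/L2 = -/D/A → run D
t=29: L0/L1/L2 = -/D/A → run D
t=30: L0/L1/L2 = -/D/A → run D
t=31: L0/L1/L2 = -/-/AD → run A
t=32: L0/L1/L2 = -/-/AD → run A
t=33: L0/L1/L2 = -/-/D → run D
t=34: (idle)
t=35: (idle)
t=36: (idle)
t=37: (idle)
t=38: (idle)
t=39: (idle)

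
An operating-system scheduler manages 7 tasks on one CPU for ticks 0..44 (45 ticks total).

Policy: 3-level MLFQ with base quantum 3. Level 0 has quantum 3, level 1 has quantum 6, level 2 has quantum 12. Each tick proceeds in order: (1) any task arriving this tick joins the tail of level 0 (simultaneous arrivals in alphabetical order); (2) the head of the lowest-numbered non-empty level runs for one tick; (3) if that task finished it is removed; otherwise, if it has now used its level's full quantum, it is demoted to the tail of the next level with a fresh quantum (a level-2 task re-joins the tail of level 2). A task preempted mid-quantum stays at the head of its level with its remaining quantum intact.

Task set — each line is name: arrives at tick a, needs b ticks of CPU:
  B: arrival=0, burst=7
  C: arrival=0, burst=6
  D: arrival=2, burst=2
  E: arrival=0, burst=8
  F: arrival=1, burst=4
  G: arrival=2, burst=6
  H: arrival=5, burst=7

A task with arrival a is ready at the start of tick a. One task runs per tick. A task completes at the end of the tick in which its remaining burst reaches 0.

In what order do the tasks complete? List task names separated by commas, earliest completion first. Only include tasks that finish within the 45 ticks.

t=0: L0/L1/L2 = BCE/-/- → run B
t=1: L0/L1/L2 = BCEF/-/- → run B
t=2: L0/L1/L2 = BCEFDG/-/- → run B
t=3: L0/L1/L2 = CEFDG/B/- → run C
t=4: L0/L1/L2 = CEFDG/B/- → run C
t=5: L0/L1/L2 = CEFDGH/B/- → run C
t=6: L0/L1/L2 = EFDGH/BC/- → run E
t=7: L0/L1/L2 = EFDGH/BC/- → run E
t=8: L0/L1/L2 = EFDGH/BC/- → run E
t=9: L0/L1/L2 = FDGH/BCE/- → run F
t=10: L0/L1/L2 = FDGH/BCE/- → run F
t=11: L0/L1/L2 = FDGH/BCE/- → run F
t=12: L0/L1/L2 = DGH/BCEF/- → run D
t=13: L0/L1/L2 = DGH/BCEF/- → run D
t=14: L0/L1/L2 = GH/BCEF/- → run G
t=15: L0/L1/L2 = GH/BCEF/- → run G
t=16: L0/L1/L2 = GH/BCEF/- → run G
t=17: L0/L1/L2 = H/BCEFG/- → run H
t=18: L0/L1/L2 = H/BCEFG/- → run H
t=19: L0/L1/L2 = H/BCEFG/- → run H
t=20: L0/L1/L2 = -/BCEFGH/- → run B
t=21: L0/L1/L2 = -/BCEFGH/- → run B
t=22: L0/L1/L2 = -/BCEFGH/- → run B
t=23: L0/L1/L2 = -/BCEFGH/- → run B
t=24: L0/L1/L2 = -/CEFGH/- → run C
t=25: L0/L1/L2 = -/CEFGH/- → run C
t=26: L0/L1/L2 = -/CEFGH/- → run C
t=27: L0/L1/L2 = -/EFGH/- → run E
t=28: L0/L1/L2 = -/EFGH/- → run E
t=29: L0/L1/L2 = -/EFGH/- → run E
t=30: L0/L1/L2 = -/EFGH/- → run E
t=31: L0/L1/L2 = -/EFGH/- → run E
t=32: L0/L1/L2 = -/FGH/- → run F
t=33: L0/L1/L2 = -/GH/- → run G
t=34: L0/L1/L2 = -/GH/- → run G
t=35: L0/L1/L2 = -/GH/- → run G
t=36: L0/L1/L2 = -/H/- → run H
t=37: L0/L1/L2 = -/H/- → run H
t=38: L0/L1/L2 = -/H/- → run H
t=39: L0/L1/L2 = -/H/- → run H
t=40: (idle)
t=41: (idle)
t=42: (idle)
t=43: (idle)
t=44: (idle)

completion order = D, B, C, E, F, G, H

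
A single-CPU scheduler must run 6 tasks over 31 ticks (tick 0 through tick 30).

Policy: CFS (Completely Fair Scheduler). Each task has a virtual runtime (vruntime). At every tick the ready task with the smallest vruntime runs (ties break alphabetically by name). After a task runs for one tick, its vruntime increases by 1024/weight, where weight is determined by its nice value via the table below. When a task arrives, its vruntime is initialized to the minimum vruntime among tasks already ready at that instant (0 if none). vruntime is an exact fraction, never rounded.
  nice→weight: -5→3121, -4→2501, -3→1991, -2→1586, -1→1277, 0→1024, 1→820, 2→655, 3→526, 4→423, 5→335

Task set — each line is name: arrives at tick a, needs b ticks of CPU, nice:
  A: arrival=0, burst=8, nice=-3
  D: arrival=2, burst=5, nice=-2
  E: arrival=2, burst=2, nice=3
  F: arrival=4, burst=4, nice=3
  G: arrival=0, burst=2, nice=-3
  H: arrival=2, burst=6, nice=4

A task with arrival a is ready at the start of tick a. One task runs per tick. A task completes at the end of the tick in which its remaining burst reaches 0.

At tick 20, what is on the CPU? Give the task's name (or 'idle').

t=0: vr[A=0 G=0] → run A
t=1: vr[A=1024/1991 G=0] → run G
t=2: vr[A=1024/1991 D=1024/1991 E=1024/1991 G=1024/1991 H=1024/1991] → run A
t=3: vr[A=2048/1991 D=1024/1991 E=1024/1991 G=1024/1991 H=1024/1991] → run D
t=4: vr[A=2048/1991 D=1831424/1578863 E=1024/1991 F=1024/1991 G=1024/1991 H=1024/1991] → run E
t=5: vr[A=2048/1991 D=1831424/1578863 E=1288704/523633 F=1024/1991 G=1024/1991 H=1024/1991] → run F
t=6: vr[A=2048/1991 D=1831424/1578863 E=1288704/523633 F=1288704/523633 G=1024/1991 H=1024/1991] → run G
t=7: vr[A=2048/1991 D=1831424/1578863 E=1288704/523633 F=1288704/523633 H=1024/1991] → run H
t=8: vr[A=2048/1991 D=1831424/1578863 E=1288704/523633 F=1288704/523633 H=2471936/842193] → run A
t=9: vr[A=3072/1991 D=1831424/1578863 E=1288704/523633 F=1288704/523633 H=2471936/842193] → run D
t=10: vr[A=3072/1991 D=2850816/1578863 E=1288704/523633 F=1288704/523633 H=2471936/842193] → run A
t=11: vr[A=4096/1991 D=2850816/1578863 E=1288704/523633 F=1288704/523633 H=2471936/842193] → run D
t=12: vr[A=4096/1991 D=3870208/1578863 E=1288704/523633 F=1288704/523633 H=2471936/842193] → run A
t=13: vr[A=5120/1991 D=3870208/1578863 E=1288704/523633 F=1288704/523633 H=2471936/842193] → run D
t=14: vr[A=5120/1991 D=4889600/1578863 E=1288704/523633 F=1288704/523633 H=2471936/842193] → run E
t=15: vr[A=5120/1991 D=4889600/1578863 F=1288704/523633 H=2471936/842193] → run F
t=16: vr[A=5120/1991 D=4889600/1578863 F=2308096/523633 H=2471936/842193] → run A
t=17: vr[A=6144/1991 D=4889600/1578863 F=2308096/523633 H=2471936/842193] → run H
t=18: vr[A=6144/1991 D=4889600/1578863 F=2308096/523633 H=4510720/842193] → run A
t=19: vr[A=7168/1991 D=4889600/1578863 F=2308096/523633 H=4510720/842193] → run D
t=20: vr[A=7168/1991 F=2308096/523633 H=4510720/842193] → run A
t=21: vr[F=2308096/523633 H=4510720/842193] → run F
t=22: vr[F=3327488/523633 H=4510720/842193] → run H
t=23: vr[F=3327488/523633 H=2183168/280731] → run F
t=24: vr[H=2183168/280731] → run H
t=25: vr[H=8588288/842193] → run H
t=26: vr[H=10627072/842193] → run H
t=27: (idle)
t=28: (idle)
t=29: (idle)
t=30: (idle)

running at tick 20 = A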